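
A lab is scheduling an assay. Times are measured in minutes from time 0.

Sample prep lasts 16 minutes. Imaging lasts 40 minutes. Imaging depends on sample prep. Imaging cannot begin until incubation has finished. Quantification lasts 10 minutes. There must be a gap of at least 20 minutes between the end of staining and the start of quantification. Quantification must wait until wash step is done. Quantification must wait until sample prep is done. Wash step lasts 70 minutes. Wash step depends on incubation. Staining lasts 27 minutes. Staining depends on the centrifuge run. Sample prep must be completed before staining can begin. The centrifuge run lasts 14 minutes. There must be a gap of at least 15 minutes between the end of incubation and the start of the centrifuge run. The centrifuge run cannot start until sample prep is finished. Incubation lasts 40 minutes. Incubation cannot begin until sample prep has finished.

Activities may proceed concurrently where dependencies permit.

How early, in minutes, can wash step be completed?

126

Sample prep has no prerequisites, so it starts at minute 0 and finishes at minute 16.
After sample prep (finishes minute 16), incubation can start at minute 16 and finishes at minute 56.
After incubation (finishes minute 56), wash step can start at minute 56 and finishes at minute 126.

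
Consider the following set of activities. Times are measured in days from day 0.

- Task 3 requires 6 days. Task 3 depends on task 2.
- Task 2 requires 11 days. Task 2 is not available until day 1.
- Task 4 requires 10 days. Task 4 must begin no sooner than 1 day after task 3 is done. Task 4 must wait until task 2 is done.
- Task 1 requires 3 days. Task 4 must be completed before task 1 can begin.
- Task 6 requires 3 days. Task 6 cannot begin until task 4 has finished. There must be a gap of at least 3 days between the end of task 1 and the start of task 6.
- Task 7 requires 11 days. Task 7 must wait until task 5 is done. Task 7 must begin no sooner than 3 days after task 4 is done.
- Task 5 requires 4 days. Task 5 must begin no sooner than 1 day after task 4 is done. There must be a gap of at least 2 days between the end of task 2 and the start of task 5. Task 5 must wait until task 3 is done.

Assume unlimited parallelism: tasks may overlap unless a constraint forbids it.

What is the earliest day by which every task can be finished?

After its own release at day 1, task 2 can start at day 1 and finishes at day 12.
Task 3 waits on task 2 (finishes day 12), so it starts at day 12 and finishes at 12 + 6 = day 18.
Task 4 needs all of task 3 (finishes day 18, plus 1-day gap → day 19); task 2 (finishes day 12). That puts its earliest start at day 19; it finishes at 19 + 10 = day 29.
Task 5 cannot start until task 4 (finishes day 29, plus 1-day gap → day 30); task 2 (finishes day 12, plus 2-day gap → day 14); task 3 (finishes day 18). The controlling bound is day 30, so task 5 finishes at 30 + 4 = day 34.
Task 7 needs all of task 5 (finishes day 34); task 4 (finishes day 29, plus 3-day gap → day 32). That puts its earliest start at day 34; it finishes at 34 + 11 = day 45.
Task 1 cannot begin until task 4 (finishes day 29). It runs from day 29 to 29 + 3 = day 32.
For task 6: task 4 (finishes day 29); task 1 (finishes day 32, plus 3-day gap → day 35). Taking the maximum gives a start of day 35, and it finishes at 35 + 3 = day 38.
All tasks are finished once the last one completes. Finish times: Task 1 at 32, Task 2 at 12, Task 3 at 18, Task 4 at 29, Task 5 at 34, Task 6 at 38, Task 7 at 45. The latest is day 45.

45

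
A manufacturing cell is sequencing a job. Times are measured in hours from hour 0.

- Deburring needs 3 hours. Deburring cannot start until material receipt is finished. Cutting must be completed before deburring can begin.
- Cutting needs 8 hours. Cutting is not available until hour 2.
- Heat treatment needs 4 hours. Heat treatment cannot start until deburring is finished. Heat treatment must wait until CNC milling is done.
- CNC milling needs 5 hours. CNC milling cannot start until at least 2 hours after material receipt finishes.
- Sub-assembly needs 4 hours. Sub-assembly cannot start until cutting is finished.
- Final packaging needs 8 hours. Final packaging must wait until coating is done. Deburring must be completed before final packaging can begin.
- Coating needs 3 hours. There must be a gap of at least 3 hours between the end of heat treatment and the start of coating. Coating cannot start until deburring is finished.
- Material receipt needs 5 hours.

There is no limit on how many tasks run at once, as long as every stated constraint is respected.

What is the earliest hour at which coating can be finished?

23

Cutting cannot begin until its own release at hour 2. It runs from hour 2 to 2 + 8 = hour 10.
Nothing blocks material receipt, so it runs from hour 0 to hour 5.
CNC milling waits on material receipt (finishes hour 5, plus 2-hour gap → hour 7), so it starts at hour 7 and finishes at 7 + 5 = hour 12.
Deburring needs all of material receipt (finishes hour 5); cutting (finishes hour 10). That puts its earliest start at hour 10; it finishes at 10 + 3 = hour 13.
Heat treatment cannot start until deburring (finishes hour 13); CNC milling (finishes hour 12). The controlling bound is hour 13, so heat treatment finishes at 13 + 4 = hour 17.
Coating has to wait for heat treatment (finishes hour 17, plus 3-hour gap → hour 20); deburring (finishes hour 13). The latest of these is hour 20, so coating runs hour 20 to 20 + 3 = hour 23.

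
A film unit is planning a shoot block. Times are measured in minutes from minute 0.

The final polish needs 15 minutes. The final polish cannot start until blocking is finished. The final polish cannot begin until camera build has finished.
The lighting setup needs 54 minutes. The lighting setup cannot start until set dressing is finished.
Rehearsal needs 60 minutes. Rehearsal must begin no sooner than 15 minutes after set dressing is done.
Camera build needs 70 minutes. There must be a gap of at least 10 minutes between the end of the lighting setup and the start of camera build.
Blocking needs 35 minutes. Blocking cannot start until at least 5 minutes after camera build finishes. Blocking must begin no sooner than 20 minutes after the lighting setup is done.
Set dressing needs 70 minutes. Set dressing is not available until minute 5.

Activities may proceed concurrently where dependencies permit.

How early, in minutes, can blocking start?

214

After its own release at minute 5, set dressing can start at minute 5 and finishes at minute 75.
After set dressing (finishes minute 75), the lighting setup can start at minute 75 and finishes at minute 129.
Camera build waits on the lighting setup (finishes minute 129, plus 10-minute gap → minute 139), so it starts at minute 139 and finishes at 139 + 70 = minute 209.
Blocking waits on camera build (finishes minute 209, plus 5-minute gap → minute 214); the lighting setup (finishes minute 129, plus 20-minute gap → minute 149). The latest of these is minute 214, which is the earliest blocking can start.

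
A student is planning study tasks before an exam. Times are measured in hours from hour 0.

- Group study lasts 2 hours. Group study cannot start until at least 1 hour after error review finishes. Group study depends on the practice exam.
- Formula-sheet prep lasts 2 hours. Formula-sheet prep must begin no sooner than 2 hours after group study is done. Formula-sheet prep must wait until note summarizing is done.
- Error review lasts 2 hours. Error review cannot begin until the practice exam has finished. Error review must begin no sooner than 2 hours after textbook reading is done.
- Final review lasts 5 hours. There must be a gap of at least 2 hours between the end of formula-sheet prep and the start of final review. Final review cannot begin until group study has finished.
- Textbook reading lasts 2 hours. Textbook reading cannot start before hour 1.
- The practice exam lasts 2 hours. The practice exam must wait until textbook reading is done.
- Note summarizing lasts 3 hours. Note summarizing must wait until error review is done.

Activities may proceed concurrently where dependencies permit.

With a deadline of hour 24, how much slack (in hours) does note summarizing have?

After its own release at hour 1, textbook reading can start at hour 1 and finishes at hour 3.
The practice exam waits on textbook reading (finishes hour 3), so it starts at hour 3 and finishes at 3 + 2 = hour 5.
Error review needs all of the practice exam (finishes hour 5); textbook reading (finishes hour 3, plus 2-hour gap → hour 5). That puts its earliest start at hour 5; it finishes at 5 + 2 = hour 7.
Note summarizing cannot begin until error review (finishes hour 7). It runs from hour 7 to 7 + 3 = hour 10.

Working backward from the deadline:
To finish by hour 24, final review (duration 5) must start no later than hour 19.
Formula-sheet prep has to be done before final review (must start by hour 19, minus 2-hour gap → hour 17). That means finishing by hour 17, i.e. starting by 17 − 2 = hour 15.
Note summarizing has to be done before formula-sheet prep (must start by hour 15). That means finishing by hour 15, i.e. starting by 15 − 3 = hour 12.
So note summarizing can start as early as hour 7 and as late as hour 12, giving 12 − 7 = 5 hours of slack.

5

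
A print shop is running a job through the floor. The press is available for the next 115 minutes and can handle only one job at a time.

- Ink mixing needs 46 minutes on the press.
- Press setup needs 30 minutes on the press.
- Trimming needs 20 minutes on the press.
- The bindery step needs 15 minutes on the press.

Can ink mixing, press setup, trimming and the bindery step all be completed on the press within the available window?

Yes

Running back to back, the jobs need 46 + 30 + 20 + 15 = 111 minutes on the press.
Since 111 ≤ 115, they fit within the window.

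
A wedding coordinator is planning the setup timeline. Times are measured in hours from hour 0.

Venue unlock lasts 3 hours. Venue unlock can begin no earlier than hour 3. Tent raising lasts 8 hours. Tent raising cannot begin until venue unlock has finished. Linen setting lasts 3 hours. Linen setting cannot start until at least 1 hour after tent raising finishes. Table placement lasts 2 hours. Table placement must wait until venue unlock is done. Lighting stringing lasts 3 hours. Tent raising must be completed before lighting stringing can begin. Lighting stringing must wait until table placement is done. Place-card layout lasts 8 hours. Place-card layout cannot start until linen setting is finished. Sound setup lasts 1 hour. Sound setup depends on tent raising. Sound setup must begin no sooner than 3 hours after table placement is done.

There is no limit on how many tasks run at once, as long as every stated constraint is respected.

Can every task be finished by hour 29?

After its own release at hour 3, venue unlock can start at hour 3 and finishes at hour 6.
Table placement cannot begin until venue unlock (finishes hour 6). It runs from hour 6 to 6 + 2 = hour 8.
Tent raising waits on venue unlock (finishes hour 6), so it starts at hour 6 and finishes at 6 + 8 = hour 14.
For sound setup: tent raising (finishes hour 14); table placement (finishes hour 8, plus 3-hour gap → hour 11). Taking the maximum gives a start of hour 14, and it finishes at 14 + 1 = hour 15.
For lighting stringing: tent raising (finishes hour 14); table placement (finishes hour 8). Taking the maximum gives a start of hour 14, and it finishes at 14 + 3 = hour 17.
After tent raising (finishes hour 14, plus 1-hour gap → hour 15), linen setting can start at hour 15 and finishes at hour 18.
Place-card layout waits on linen setting (finishes hour 18), so it starts at hour 18 and finishes at 18 + 8 = hour 26.
Every task is finished by hour 26, which is no later than the deadline of 29, so the schedule is feasible.

Yes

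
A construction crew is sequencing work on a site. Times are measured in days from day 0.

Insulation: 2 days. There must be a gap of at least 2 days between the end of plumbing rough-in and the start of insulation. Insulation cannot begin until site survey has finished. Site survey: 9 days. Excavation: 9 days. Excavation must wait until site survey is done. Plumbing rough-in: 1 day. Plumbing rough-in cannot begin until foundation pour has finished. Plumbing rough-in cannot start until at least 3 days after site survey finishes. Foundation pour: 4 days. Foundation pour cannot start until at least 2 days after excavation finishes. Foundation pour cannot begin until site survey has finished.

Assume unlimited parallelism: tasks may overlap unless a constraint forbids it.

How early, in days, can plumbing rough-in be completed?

25

Site survey can start immediately at day 0; it finishes at day 9.
After site survey (finishes day 9), excavation can start at day 9 and finishes at day 18.
Foundation pour needs all of excavation (finishes day 18, plus 2-day gap → day 20); site survey (finishes day 9). That puts its earliest start at day 20; it finishes at 20 + 4 = day 24.
For plumbing rough-in: foundation pour (finishes day 24); site survey (finishes day 9, plus 3-day gap → day 12). Taking the maximum gives a start of day 24, and it finishes at 24 + 1 = day 25.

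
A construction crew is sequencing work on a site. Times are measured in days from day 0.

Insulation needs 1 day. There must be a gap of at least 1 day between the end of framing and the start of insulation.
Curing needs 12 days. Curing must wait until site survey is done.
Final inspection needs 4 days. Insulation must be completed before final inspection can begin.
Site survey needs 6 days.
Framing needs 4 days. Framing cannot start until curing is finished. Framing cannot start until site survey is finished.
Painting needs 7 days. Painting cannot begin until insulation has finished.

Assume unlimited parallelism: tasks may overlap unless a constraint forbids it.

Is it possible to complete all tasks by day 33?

Site survey has no prerequisites, so it starts at day 0 and finishes at day 6.
Curing waits on site survey (finishes day 6), so it starts at day 6 and finishes at 6 + 12 = day 18.
Framing cannot start until curing (finishes day 18); site survey (finishes day 6). The controlling bound is day 18, so framing finishes at 18 + 4 = day 22.
Insulation waits on framing (finishes day 22, plus 1-day gap → day 23), so it starts at day 23 and finishes at 23 + 1 = day 24.
Final inspection cannot begin until insulation (finishes day 24). It runs from day 24 to 24 + 4 = day 28.
Painting waits on insulation (finishes day 24), so it starts at day 24 and finishes at 24 + 7 = day 31.
Every task is finished by day 31, which is no later than the deadline of 33, so the schedule is feasible.

Yes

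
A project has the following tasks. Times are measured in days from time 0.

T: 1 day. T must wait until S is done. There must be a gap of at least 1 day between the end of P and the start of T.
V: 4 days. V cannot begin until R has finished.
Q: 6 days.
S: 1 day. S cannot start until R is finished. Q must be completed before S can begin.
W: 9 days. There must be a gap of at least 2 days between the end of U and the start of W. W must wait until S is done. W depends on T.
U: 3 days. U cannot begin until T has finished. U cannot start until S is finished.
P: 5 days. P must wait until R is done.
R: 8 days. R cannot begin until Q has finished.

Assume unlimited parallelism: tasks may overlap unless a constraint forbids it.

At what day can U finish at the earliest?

24

Q can start immediately at day 0; it finishes at day 6.
After Q (finishes day 6), R can start at day 6 and finishes at day 14.
For S: R (finishes day 14); Q (finishes day 6). Taking the maximum gives a start of day 14, and it finishes at 14 + 1 = day 15.
P cannot begin until R (finishes day 14). It runs from day 14 to 14 + 5 = day 19.
T cannot start until S (finishes day 15); P (finishes day 19, plus 1-day gap → day 20). The controlling bound is day 20, so T finishes at 20 + 1 = day 21.
U cannot start until T (finishes day 21); S (finishes day 15). The controlling bound is day 21, so U finishes at 21 + 3 = day 24.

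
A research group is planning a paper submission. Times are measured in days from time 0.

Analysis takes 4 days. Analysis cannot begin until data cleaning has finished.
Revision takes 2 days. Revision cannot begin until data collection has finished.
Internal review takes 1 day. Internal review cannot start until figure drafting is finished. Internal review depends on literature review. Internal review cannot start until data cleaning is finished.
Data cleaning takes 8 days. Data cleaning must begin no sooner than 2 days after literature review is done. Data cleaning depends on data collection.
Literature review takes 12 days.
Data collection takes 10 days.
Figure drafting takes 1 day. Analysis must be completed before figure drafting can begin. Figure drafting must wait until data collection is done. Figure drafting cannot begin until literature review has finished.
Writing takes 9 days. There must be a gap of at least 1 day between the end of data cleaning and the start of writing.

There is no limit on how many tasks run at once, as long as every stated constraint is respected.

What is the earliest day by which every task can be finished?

32

Nothing blocks data collection, so it runs from day 0 to day 10.
After data collection (finishes day 10), revision can start at day 10 and finishes at day 12.
Nothing blocks literature review, so it runs from day 0 to day 12.
For data cleaning: literature review (finishes day 12, plus 2-day gap → day 14); data collection (finishes day 10). Taking the maximum gives a start of day 14, and it finishes at 14 + 8 = day 22.
Writing cannot begin until data cleaning (finishes day 22, plus 1-day gap → day 23). It runs from day 23 to 23 + 9 = day 32.
Analysis cannot begin until data cleaning (finishes day 22). It runs from day 22 to 22 + 4 = day 26.
Figure drafting cannot start until analysis (finishes day 26); data collection (finishes day 10); literature review (finishes day 12). The controlling bound is day 26, so figure drafting finishes at 26 + 1 = day 27.
Internal review needs all of figure drafting (finishes day 27); literature review (finishes day 12); data cleaning (finishes day 22). That puts its earliest start at day 27; it finishes at 27 + 1 = day 28.
All tasks are finished once the last one completes. Finish times: Literature review at 12, Data collection at 10, Data cleaning at 22, Analysis at 26, Figure drafting at 27, Writing at 32, Internal review at 28, Revision at 12. The latest is day 32.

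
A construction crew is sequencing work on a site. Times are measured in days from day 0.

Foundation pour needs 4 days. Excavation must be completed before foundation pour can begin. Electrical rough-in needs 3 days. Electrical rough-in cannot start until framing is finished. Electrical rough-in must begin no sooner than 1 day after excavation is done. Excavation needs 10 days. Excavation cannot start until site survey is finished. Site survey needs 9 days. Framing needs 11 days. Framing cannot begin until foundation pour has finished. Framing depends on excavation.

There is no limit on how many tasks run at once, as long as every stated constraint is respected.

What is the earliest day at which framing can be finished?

34

Site survey can start immediately at day 0; it finishes at day 9.
Excavation cannot begin until site survey (finishes day 9). It runs from day 9 to 9 + 10 = day 19.
Foundation pour waits on excavation (finishes day 19), so it starts at day 19 and finishes at 19 + 4 = day 23.
Framing needs all of foundation pour (finishes day 23); excavation (finishes day 19). That puts its earliest start at day 23; it finishes at 23 + 11 = day 34.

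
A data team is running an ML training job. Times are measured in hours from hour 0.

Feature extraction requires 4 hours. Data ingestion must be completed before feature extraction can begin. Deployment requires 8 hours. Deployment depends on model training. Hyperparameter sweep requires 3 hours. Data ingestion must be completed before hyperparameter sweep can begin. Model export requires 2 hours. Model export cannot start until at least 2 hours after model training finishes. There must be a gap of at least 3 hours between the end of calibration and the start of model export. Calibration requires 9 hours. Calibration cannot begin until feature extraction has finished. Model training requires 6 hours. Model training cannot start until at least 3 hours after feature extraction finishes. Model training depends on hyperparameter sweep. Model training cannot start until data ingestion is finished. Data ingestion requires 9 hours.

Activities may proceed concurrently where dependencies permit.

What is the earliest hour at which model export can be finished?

27

Data ingestion can start immediately at hour 0; it finishes at hour 9.
Hyperparameter sweep waits on data ingestion (finishes hour 9), so it starts at hour 9 and finishes at 9 + 3 = hour 12.
Feature extraction waits on data ingestion (finishes hour 9), so it starts at hour 9 and finishes at 9 + 4 = hour 13.
Calibration cannot begin until feature extraction (finishes hour 13). It runs from hour 13 to 13 + 9 = hour 22.
For model training: feature extraction (finishes hour 13, plus 3-hour gap → hour 16); hyperparameter sweep (finishes hour 12); data ingestion (finishes hour 9). Taking the maximum gives a start of hour 16, and it finishes at 16 + 6 = hour 22.
Model export cannot start until model training (finishes hour 22, plus 2-hour gap → hour 24); calibration (finishes hour 22, plus 3-hour gap → hour 25). The controlling bound is hour 25, so model export finishes at 25 + 2 = hour 27.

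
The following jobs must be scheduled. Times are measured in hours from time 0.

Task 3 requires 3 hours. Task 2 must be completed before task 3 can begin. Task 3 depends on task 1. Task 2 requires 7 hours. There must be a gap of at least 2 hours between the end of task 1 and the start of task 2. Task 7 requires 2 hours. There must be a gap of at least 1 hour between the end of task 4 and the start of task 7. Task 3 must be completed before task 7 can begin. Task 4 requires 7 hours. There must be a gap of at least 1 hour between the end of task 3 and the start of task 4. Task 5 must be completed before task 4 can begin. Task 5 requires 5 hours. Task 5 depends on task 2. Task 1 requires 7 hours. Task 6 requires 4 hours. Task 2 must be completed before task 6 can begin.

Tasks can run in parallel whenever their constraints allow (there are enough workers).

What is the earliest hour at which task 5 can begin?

16

Task 1 has no prerequisites, so it starts at hour 0 and finishes at hour 7.
Task 2 waits on task 1 (finishes hour 7, plus 2-hour gap → hour 9), so it starts at hour 9 and finishes at 9 + 7 = hour 16.
Task 5 waits on task 2 (finishes hour 16), so the earliest it can start is hour 16.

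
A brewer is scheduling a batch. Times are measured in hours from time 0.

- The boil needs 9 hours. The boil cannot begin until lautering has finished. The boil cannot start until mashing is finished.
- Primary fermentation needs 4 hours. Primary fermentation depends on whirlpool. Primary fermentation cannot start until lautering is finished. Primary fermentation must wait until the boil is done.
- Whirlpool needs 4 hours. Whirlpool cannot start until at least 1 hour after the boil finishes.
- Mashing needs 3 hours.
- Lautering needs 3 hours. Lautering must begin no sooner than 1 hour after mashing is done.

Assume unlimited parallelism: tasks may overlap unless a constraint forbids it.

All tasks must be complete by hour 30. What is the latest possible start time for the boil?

12

To finish by hour 30, primary fermentation (duration 4) must start no later than hour 26.
Whirlpool has to be done before primary fermentation (must start by hour 26). That means finishing by hour 26, i.e. starting by 26 − 4 = hour 22.
The boil must finish in time for whirlpool (must start by hour 22, minus 1-hour gap → hour 21); primary fermentation (must start by hour 26). The tightest is hour 21, so the boil must start by 21 − 9 = hour 12.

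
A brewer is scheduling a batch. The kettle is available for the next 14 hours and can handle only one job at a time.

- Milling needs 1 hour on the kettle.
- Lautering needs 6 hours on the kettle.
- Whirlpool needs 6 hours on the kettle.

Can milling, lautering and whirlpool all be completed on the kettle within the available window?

Yes

Running back to back, the jobs need 1 + 6 + 6 = 13 hours on the kettle.
Since 13 ≤ 14, they fit within the window.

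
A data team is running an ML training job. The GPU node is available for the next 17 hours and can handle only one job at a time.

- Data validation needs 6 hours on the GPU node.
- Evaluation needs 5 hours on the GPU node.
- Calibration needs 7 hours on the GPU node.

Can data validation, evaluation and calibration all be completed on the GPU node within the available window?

Running back to back, the jobs need 6 + 5 + 7 = 18 hours on the GPU node.
Since 18 > 17, they cannot all fit.

No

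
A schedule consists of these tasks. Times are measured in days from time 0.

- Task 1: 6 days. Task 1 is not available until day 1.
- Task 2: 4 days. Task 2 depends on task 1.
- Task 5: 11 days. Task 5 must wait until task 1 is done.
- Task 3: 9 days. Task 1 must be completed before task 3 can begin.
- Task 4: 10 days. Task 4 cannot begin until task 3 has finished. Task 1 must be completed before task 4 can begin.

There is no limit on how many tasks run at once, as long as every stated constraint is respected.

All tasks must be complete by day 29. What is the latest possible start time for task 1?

Task 2 must finish by day 29; it takes 4 days, so it must start by 29 − 4 = day 25.
Task 4 has no dependents, so it just needs to finish by day 29. Starting by 29 − 10 = day 19 achieves that.
Since task 4 (must start by day 19) depends on it, task 3 must finish by day 19. Backing off its 9-day duration gives a latest start of day 10.
Task 5 must finish by day 29; it takes 11 days, so it must start by 29 − 11 = day 18.
Task 1 must finish in time for task 2 (must start by day 25); task 3 (must start by day 10); task 4 (must start by day 19); task 5 (must start by day 18). The tightest is day 10, so task 1 must start by 10 − 6 = day 4.

4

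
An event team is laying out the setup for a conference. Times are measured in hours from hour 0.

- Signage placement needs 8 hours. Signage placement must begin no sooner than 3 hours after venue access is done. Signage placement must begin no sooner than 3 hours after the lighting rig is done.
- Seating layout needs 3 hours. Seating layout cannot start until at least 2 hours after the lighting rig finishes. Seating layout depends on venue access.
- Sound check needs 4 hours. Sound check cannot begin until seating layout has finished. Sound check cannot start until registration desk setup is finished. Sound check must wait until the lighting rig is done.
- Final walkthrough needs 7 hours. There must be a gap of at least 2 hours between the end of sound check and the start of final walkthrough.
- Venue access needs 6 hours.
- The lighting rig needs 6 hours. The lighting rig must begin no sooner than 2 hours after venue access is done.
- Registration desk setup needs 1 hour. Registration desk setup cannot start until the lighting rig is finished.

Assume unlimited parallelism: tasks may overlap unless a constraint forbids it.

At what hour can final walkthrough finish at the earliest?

Venue access can start immediately at hour 0; it finishes at hour 6.
The lighting rig waits on venue access (finishes hour 6, plus 2-hour gap → hour 8), so it starts at hour 8 and finishes at 8 + 6 = hour 14.
After the lighting rig (finishes hour 14), registration desk setup can start at hour 14 and finishes at hour 15.
For seating layout: the lighting rig (finishes hour 14, plus 2-hour gap → hour 16); venue access (finishes hour 6). Taking the maximum gives a start of hour 16, and it finishes at 16 + 3 = hour 19.
For sound check: seating layout (finishes hour 19); registration desk setup (finishes hour 15); the lighting rig (finishes hour 14). Taking the maximum gives a start of hour 19, and it finishes at 19 + 4 = hour 23.
Final walkthrough cannot begin until sound check (finishes hour 23, plus 2-hour gap → hour 25). It runs from hour 25 to 25 + 7 = hour 32.

32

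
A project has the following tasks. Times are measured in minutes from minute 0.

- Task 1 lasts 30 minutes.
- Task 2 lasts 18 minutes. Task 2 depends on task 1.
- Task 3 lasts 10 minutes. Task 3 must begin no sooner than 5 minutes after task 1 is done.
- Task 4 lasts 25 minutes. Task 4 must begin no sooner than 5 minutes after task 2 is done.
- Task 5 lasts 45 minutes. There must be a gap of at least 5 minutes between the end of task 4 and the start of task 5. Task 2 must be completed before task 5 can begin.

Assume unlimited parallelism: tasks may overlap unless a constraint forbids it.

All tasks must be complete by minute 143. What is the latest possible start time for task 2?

45

To finish by minute 143, task 5 (duration 45) must start no later than minute 98.
Task 4 feeds into task 5 (must start by minute 98, minus 5-minute gap → minute 93); so task 4 must finish by minute 93 and therefore start by minute 68.
Task 2 has several dependents: task 4 (must start by minute 68, minus 5-minute gap → minute 63); task 5 (must start by minute 98). The earliest of those limits is minute 63, so task 2 must start by 63 − 18 = minute 45.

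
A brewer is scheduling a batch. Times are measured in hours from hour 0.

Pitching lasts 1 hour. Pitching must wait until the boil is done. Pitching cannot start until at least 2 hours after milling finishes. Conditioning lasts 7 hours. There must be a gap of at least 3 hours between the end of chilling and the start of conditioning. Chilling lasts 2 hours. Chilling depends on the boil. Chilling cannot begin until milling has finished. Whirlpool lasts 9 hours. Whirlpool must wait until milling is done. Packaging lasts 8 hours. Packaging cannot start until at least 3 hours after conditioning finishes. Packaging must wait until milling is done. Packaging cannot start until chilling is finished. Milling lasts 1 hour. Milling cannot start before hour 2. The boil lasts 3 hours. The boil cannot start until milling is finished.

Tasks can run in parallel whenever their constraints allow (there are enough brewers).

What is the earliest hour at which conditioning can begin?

Milling waits on its own release at hour 2, so it starts at hour 2 and finishes at 2 + 1 = hour 3.
After milling (finishes hour 3), the boil can start at hour 3 and finishes at hour 6.
Chilling has to wait for the boil (finishes hour 6); milling (finishes hour 3). The latest of these is hour 6, so chilling runs hour 6 to 6 + 2 = hour 8.
Conditioning waits on chilling (finishes hour 8, plus 3-hour gap → hour 11), so the earliest it can start is hour 11.

11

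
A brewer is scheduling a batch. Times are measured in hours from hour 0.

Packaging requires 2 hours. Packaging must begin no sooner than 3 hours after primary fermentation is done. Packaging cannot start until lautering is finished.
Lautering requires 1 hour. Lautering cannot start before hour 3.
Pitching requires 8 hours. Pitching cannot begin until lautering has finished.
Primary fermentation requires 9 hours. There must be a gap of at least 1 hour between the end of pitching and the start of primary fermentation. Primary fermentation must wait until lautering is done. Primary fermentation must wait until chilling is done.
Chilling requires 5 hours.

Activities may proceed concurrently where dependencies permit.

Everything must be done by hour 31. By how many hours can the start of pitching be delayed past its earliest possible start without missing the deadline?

4

After its own release at hour 3, lautering can start at hour 3 and finishes at hour 4.
Pitching waits on lautering (finishes hour 4), so it starts at hour 4 and finishes at 4 + 8 = hour 12.

Working backward from the deadline:
Packaging must finish by hour 31; it takes 2 hours, so it must start by 31 − 2 = hour 29.
Primary fermentation has to be done before packaging (must start by hour 29, minus 3-hour gap → hour 26). That means finishing by hour 26, i.e. starting by 26 − 9 = hour 17.
Pitching has to be done before primary fermentation (must start by hour 17, minus 1-hour gap → hour 16). That means finishing by hour 16, i.e. starting by 16 − 8 = hour 8.
So pitching can start as early as hour 4 and as late as hour 8, giving 8 − 4 = 4 hours of slack.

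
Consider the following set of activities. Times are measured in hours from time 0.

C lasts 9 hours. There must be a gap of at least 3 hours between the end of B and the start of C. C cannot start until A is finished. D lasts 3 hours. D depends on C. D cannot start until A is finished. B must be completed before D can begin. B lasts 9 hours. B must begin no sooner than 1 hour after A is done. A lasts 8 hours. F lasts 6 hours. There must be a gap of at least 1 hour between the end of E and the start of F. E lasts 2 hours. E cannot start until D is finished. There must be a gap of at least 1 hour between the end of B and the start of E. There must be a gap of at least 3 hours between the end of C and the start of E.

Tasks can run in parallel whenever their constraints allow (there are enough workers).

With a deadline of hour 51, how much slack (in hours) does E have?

A can start immediately at hour 0; it finishes at hour 8.
After A (finishes hour 8, plus 1-hour gap → hour 9), B can start at hour 9 and finishes at hour 18.
C cannot start until B (finishes hour 18, plus 3-hour gap → hour 21); A (finishes hour 8). The controlling bound is hour 21, so C finishes at 21 + 9 = hour 30.
D needs all of C (finishes hour 30); A (finishes hour 8); B (finishes hour 18). That puts its earliest start at hour 30; it finishes at 30 + 3 = hour 33.
E needs all of D (finishes hour 33); B (finishes hour 18, plus 1-hour gap → hour 19); C (finishes hour 30, plus 3-hour gap → hour 33). That puts its earliest start at hour 33; it finishes at 33 + 2 = hour 35.

Working backward from the deadline:
Nothing follows F; the deadline of hour 51 is its only limit. It must start by 51 − 6 = hour 45.
E has to be done before F (must start by hour 45, minus 1-hour gap → hour 44). That means finishing by hour 44, i.e. starting by 44 − 2 = hour 42.
So E can start as early as hour 33 and as late as hour 42, giving 42 − 33 = 9 hours of slack.

9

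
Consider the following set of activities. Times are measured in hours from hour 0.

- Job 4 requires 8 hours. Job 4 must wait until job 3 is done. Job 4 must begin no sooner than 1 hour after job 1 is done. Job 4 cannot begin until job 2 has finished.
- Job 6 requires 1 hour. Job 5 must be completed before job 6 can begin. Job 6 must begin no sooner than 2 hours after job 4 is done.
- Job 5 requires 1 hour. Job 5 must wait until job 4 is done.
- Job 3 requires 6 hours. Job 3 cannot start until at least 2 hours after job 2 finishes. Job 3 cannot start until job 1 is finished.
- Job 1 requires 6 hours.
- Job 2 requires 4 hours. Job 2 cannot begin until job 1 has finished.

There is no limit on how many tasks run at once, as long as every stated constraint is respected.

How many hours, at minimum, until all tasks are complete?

Job 1 has no prerequisites, so it starts at hour 0 and finishes at hour 6.
Job 2 waits on job 1 (finishes hour 6), so it starts at hour 6 and finishes at 6 + 4 = hour 10.
For job 3: job 2 (finishes hour 10, plus 2-hour gap → hour 12); job 1 (finishes hour 6). Taking the maximum gives a start of hour 12, and it finishes at 12 + 6 = hour 18.
Job 4 has to wait for job 3 (finishes hour 18); job 1 (finishes hour 6, plus 1-hour gap → hour 7); job 2 (finishes hour 10). The latest of these is hour 18, so job 4 runs hour 18 to 18 + 8 = hour 26.
Job 5 cannot begin until job 4 (finishes hour 26). It runs from hour 26 to 26 + 1 = hour 27.
Job 6 needs all of job 5 (finishes hour 27); job 4 (finishes hour 26, plus 2-hour gap → hour 28). That puts its earliest start at hour 28; it finishes at 28 + 1 = hour 29.
All tasks are finished once the last one completes. Finish times: Job 1 at 6, Job 2 at 10, Job 3 at 18, Job 4 at 26, Job 5 at 27, Job 6 at 29. The latest is hour 29.

29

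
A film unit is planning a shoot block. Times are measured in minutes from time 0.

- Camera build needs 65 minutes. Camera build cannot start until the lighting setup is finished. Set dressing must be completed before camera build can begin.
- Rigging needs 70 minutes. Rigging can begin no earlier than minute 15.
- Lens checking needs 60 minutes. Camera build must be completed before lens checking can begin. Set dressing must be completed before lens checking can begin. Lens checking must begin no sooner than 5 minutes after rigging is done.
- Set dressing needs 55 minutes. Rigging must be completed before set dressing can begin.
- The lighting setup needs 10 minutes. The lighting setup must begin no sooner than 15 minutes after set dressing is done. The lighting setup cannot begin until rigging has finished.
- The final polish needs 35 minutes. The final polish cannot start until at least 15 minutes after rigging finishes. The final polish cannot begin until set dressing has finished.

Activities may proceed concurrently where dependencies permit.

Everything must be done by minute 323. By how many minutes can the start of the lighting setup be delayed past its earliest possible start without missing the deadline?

Rigging waits on its own release at minute 15, so it starts at minute 15 and finishes at 15 + 70 = minute 85.
After rigging (finishes minute 85), set dressing can start at minute 85 and finishes at minute 140.
The lighting setup needs all of set dressing (finishes minute 140, plus 15-minute gap → minute 155); rigging (finishes minute 85). That puts its earliest start at minute 155; it finishes at 155 + 10 = minute 165.

Working backward from the deadline:
Lens checking must finish by minute 323; it takes 60 minutes, so it must start by 323 − 60 = minute 263.
Since lens checking (must start by minute 263) depends on it, camera build must finish by minute 263. Backing off its 65-minute duration gives a latest start of minute 198.
The lighting setup feeds into camera build (must start by minute 198); so the lighting setup must finish by minute 198 and therefore start by minute 188.
So the lighting setup can start as early as minute 155 and as late as minute 188, giving 188 − 155 = 33 minutes of slack.

33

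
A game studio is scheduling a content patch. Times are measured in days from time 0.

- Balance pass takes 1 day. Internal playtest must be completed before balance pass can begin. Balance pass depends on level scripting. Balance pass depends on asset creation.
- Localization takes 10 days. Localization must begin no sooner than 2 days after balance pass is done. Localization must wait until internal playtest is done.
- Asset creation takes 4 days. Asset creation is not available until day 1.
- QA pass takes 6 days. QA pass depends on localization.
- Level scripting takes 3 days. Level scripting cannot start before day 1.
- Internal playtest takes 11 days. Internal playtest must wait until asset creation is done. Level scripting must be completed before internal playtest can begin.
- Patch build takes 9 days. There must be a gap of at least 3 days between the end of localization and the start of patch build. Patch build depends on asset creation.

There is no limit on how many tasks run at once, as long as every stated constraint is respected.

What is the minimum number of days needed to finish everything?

After its own release at day 1, level scripting can start at day 1 and finishes at day 4.
After its own release at day 1, asset creation can start at day 1 and finishes at day 5.
For internal playtest: asset creation (finishes day 5); level scripting (finishes day 4). Taking the maximum gives a start of day 5, and it finishes at 5 + 11 = day 16.
Balance pass needs all of internal playtest (finishes day 16); level scripting (finishes day 4); asset creation (finishes day 5). That puts its earliest start at day 16; it finishes at 16 + 1 = day 17.
Localization has to wait for balance pass (finishes day 17, plus 2-day gap → day 19); internal playtest (finishes day 16). The latest of these is day 19, so localization runs day 19 to 19 + 10 = day 29.
For patch build: localization (finishes day 29, plus 3-day gap → day 32); asset creation (finishes day 5). Taking the maximum gives a start of day 32, and it finishes at 32 + 9 = day 41.
QA pass cannot begin until localization (finishes day 29). It runs from day 29 to 29 + 6 = day 35.
All tasks are finished once the last one completes. Finish times: Asset creation at 5, Level scripting at 4, Internal playtest at 16, Balance pass at 17, Localization at 29, QA pass at 35, Patch build at 41. The latest is day 41.

41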